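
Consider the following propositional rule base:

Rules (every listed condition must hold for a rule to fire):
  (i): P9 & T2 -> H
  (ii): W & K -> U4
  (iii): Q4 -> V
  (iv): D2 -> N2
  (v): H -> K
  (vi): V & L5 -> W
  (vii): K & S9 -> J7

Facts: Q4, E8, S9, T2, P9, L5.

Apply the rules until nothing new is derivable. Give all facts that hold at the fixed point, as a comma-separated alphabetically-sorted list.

E8, H, J7, K, L5, P9, Q4, S9, T2, U4, V, W

Round 1: (i) [P9 & T2 -> H]; (iii) [Q4 -> V]. New: H, V.
Round 2: (v) [H -> K]; (vi) [V & L5 -> W]. New: K, W.
Round 3: (ii) [W & K -> U4]; (vii) [K & S9 -> J7]. New: U4, J7.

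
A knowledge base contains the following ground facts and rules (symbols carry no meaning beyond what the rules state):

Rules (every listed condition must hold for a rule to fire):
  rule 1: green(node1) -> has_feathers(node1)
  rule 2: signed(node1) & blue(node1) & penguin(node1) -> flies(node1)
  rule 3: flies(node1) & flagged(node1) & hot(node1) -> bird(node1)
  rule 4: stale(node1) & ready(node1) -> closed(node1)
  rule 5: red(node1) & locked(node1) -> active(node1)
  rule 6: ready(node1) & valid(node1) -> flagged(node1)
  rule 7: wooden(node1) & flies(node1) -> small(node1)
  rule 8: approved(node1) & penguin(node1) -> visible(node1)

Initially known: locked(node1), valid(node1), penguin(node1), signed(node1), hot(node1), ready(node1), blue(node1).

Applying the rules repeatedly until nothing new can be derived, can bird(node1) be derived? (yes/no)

Round 1 — rule 2, rule 6, derive flies(node1), flagged(node1).
Round 2 — rule 3, derive bird(node1).
bird(node1) appears in round 2, so it is derivable.

yes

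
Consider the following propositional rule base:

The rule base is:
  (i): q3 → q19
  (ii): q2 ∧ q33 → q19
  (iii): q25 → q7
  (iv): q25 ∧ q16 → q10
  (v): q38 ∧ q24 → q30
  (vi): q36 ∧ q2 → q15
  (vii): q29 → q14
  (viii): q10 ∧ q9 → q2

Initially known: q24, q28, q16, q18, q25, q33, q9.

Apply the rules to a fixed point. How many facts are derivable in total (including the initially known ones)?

Round 1: (iii) [q25 → q7]; (iv) [q25 ∧ q16 → q10]. Adds q7, q10.
Round 2: (viii) [q10 ∧ q9 → q2]. Adds q2.
Round 3: (ii) [q2 ∧ q33 → q19]. Adds q19.
Closure: {q10, q16, q18, q19, q2, q24, q25, q28, q33, q7, q9} — 11 facts.

11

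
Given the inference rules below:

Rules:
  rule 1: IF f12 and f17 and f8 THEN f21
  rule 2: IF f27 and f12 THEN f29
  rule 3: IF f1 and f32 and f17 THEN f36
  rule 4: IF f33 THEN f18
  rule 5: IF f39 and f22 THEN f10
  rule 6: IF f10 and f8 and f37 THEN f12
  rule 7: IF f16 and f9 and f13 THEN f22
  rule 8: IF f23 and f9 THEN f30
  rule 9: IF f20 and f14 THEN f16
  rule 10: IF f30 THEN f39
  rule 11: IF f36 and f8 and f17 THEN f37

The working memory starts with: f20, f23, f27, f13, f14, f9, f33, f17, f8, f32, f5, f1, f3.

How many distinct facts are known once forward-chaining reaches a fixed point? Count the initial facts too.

24

Round 1: rule 3 [IF f1 and f32 and f17 THEN f36]; rule 4 [IF f33 THEN f18]; rule 8 [IF f23 and f9 THEN f30]; rule 9 [IF f20 and f14 THEN f16]. New: f36, f18, f30, f16.
Round 2: rule 7 [IF f16 and f9 and f13 THEN f22]; rule 10 [IF f30 THEN f39]; rule 11 [IF f36 and f8 and f17 THEN f37]. New: f22, f39, f37.
Round 3: rule 5 [IF f39 and f22 THEN f10]. New: f10.
Round 4: rule 6 [IF f10 and f8 and f37 THEN f12]. New: f12.
Round 5: rule 1 [IF f12 and f17 and f8 THEN f21]; rule 2 [IF f27 and f12 THEN f29]. New: f21, f29.
Closure: {f1, f10, f12, f13, f14, f16, f17, f18, f20, f21, f22, f23, f27, f29, f3, f30, f32, f33, f36, f37, f39, f5, f8, f9} — 24 facts.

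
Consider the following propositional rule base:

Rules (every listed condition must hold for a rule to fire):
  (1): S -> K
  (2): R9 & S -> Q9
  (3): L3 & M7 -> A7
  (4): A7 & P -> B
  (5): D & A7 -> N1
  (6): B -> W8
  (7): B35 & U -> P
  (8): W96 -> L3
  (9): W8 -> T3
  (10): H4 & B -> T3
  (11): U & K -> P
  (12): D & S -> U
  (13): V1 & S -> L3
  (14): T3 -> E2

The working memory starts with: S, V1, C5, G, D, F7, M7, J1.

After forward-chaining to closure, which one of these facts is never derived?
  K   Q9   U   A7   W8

Q9

Round 1: (1) [S -> K]; (12) [D & S -> U]; (13) [V1 & S -> L3]. Adds K, U, L3.
Round 2: (3) [L3 & M7 -> A7]; (11) [U & K -> P]. Adds A7, P.
Round 3: (4) [A7 & P -> B]; (5) [D & A7 -> N1]. Adds B, N1.
Round 4: (6) [B -> W8]. Adds W8.
Round 5: (9) [W8 -> T3]. Adds T3.
Round 6: (14) [T3 -> E2]. Adds E2.
Derived: A7 (round 2), K (round 1), U (round 1), W8 (round 4). Q9 never appears in any round.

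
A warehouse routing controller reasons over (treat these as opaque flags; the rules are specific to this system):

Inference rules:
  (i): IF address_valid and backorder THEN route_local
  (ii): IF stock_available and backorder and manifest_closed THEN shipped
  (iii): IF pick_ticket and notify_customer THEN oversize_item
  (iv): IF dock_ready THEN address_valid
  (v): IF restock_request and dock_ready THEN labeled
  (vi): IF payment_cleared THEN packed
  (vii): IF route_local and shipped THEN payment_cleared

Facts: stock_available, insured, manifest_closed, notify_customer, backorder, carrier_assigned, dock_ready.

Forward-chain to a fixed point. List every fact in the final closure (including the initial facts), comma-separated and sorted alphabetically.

Round 1: (ii) [IF stock_available and backorder and manifest_closed THEN shipped]; (iv) [IF dock_ready THEN address_valid]. Adds shipped, address_valid.
Round 2: (i) [IF address_valid and backorder THEN route_local]. Adds route_local.
Round 3: (vii) [IF route_local and shipped THEN payment_cleared]. Adds payment_cleared.
Round 4: (vi) [IF payment_cleared THEN packed]. Adds packed.

address_valid, backorder, carrier_assigned, dock_ready, insured, manifest_closed, notify_customer, packed, payment_cleared, route_local, shipped, stock_available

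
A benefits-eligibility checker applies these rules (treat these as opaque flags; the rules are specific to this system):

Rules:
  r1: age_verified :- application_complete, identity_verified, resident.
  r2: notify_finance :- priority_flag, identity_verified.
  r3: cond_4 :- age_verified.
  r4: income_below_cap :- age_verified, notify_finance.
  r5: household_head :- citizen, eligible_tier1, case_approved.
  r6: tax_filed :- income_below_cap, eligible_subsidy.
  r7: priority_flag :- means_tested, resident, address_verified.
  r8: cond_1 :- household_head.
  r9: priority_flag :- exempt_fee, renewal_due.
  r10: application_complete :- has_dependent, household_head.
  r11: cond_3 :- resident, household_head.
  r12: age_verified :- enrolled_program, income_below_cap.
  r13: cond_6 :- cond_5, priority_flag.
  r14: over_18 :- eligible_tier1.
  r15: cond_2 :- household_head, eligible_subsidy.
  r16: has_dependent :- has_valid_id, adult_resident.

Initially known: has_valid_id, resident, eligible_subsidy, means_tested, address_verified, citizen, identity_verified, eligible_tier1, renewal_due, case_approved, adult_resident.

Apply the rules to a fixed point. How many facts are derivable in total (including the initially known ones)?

24

Round 1 — r5, r7, r14, r16, derive household_head, priority_flag, over_18, has_dependent.
Round 2 — r2, r8, r10, r11, r15, derive notify_finance, cond_1, application_complete, cond_3, cond_2.
Round 3 — r1, derive age_verified.
Round 4 — r3, r4, derive cond_4, income_below_cap.
Round 5 — r6, derive tax_filed.
Closure: {address_verified, adult_resident, age_verified, application_complete, case_approved, citizen, cond_1, cond_2, cond_3, cond_4, eligible_subsidy, eligible_tier1, has_dependent, has_valid_id, household_head, identity_verified, income_below_cap, means_tested, notify_finance, over_18, priority_flag, renewal_due, resident, tax_filed} — 24 facts.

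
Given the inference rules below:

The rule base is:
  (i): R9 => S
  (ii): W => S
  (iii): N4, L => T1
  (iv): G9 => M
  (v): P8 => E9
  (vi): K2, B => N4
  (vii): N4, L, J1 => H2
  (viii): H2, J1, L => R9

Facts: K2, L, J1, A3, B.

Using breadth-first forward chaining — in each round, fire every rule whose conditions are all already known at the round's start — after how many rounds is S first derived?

4

Round 1: (vi) [K2, B => N4]. Adds N4.
Round 2: (iii) [N4, L => T1]; (vii) [N4, L, J1 => H2]. Adds T1, H2.
Round 3: (viii) [H2, J1, L => R9]. Adds R9.
Round 4: (i) [R9 => S]. Adds S.
S first appears in round 4.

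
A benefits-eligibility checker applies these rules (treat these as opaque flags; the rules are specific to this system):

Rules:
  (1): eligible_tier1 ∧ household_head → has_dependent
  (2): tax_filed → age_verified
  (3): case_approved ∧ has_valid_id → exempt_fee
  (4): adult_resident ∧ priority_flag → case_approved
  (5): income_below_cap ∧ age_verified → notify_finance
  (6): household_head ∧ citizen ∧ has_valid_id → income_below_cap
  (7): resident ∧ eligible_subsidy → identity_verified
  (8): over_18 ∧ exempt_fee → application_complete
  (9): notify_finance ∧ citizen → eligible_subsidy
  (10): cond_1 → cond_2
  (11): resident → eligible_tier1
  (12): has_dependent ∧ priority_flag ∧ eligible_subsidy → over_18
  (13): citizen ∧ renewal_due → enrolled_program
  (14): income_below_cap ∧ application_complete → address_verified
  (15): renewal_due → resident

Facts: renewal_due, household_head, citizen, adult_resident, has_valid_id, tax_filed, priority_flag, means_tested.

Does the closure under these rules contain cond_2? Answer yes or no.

no

Round 1: (2) [tax_filed → age_verified]; (4) [adult_resident ∧ priority_flag → case_approved]; (6) [household_head ∧ citizen ∧ has_valid_id → income_below_cap]; (13) [citizen ∧ renewal_due → enrolled_program]; (15) [renewal_due → resident]. New: age_verified, case_approved, income_below_cap, enrolled_program, resident.
Round 2: (3) [case_approved ∧ has_valid_id → exempt_fee]; (5) [income_below_cap ∧ age_verified → notify_finance]; (11) [resident → eligible_tier1]. New: exempt_fee, notify_finance, eligible_tier1.
Round 3: (1) [eligible_tier1 ∧ household_head → has_dependent]; (9) [notify_finance ∧ citizen → eligible_subsidy]. New: has_dependent, eligible_subsidy.
Round 4: (7) [resident ∧ eligible_subsidy → identity_verified]; (12) [has_dependent ∧ priority_flag ∧ eligible_subsidy → over_18]. New: identity_verified, over_18.
Round 5: (8) [over_18 ∧ exempt_fee → application_complete]. New: application_complete.
Round 6: (14) [income_below_cap ∧ application_complete → address_verified]. New: address_verified.
Fixed point reached. cond_2 is concluded only by (10); (10) needs cond_1 (never derived).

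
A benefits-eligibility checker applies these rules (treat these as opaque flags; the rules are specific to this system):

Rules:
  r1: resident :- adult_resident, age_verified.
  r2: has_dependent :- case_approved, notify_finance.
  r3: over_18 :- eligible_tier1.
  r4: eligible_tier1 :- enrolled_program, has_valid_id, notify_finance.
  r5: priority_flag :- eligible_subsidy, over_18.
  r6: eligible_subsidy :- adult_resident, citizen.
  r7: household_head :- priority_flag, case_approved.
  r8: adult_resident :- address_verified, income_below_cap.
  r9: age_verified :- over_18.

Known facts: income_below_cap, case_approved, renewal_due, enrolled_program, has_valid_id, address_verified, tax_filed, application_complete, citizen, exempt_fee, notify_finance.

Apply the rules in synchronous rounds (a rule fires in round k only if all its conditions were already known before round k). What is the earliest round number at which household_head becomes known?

Round 1: r2 [has_dependent :- case_approved, notify_finance.]; r4 [eligible_tier1 :- enrolled_program, has_valid_id, notify_finance.]; r8 [adult_resident :- address_verified, income_below_cap.]. New: has_dependent, eligible_tier1, adult_resident.
Round 2: r3 [over_18 :- eligible_tier1.]; r6 [eligible_subsidy :- adult_resident, citizen.]. New: over_18, eligible_subsidy.
Round 3: r5 [priority_flag :- eligible_subsidy, over_18.]; r9 [age_verified :- over_18.]. New: priority_flag, age_verified.
Round 4: r1 [resident :- adult_resident, age_verified.]; r7 [household_head :- priority_flag, case_approved.]. New: resident, household_head.
household_head first appears in round 4.

4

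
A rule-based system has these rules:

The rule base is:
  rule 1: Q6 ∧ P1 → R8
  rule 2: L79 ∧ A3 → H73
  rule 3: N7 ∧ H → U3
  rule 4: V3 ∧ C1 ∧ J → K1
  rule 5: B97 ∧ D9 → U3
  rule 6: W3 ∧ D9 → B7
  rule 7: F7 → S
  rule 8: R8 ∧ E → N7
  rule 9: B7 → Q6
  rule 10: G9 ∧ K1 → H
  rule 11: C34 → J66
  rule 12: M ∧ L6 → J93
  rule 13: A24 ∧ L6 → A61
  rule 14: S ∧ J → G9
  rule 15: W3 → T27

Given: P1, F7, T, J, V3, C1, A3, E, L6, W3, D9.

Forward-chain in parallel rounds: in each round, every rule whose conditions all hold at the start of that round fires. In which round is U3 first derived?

Round 1 fires rule 4, rule 6, rule 7, rule 15, giving K1, B7, S, T27.
Round 2 fires rule 9, rule 14, giving Q6, G9.
Round 3 fires rule 1, rule 10, giving R8, H.
Round 4 fires rule 8, giving N7.
Round 5 fires rule 3, giving U3.
U3 first appears in round 5.

5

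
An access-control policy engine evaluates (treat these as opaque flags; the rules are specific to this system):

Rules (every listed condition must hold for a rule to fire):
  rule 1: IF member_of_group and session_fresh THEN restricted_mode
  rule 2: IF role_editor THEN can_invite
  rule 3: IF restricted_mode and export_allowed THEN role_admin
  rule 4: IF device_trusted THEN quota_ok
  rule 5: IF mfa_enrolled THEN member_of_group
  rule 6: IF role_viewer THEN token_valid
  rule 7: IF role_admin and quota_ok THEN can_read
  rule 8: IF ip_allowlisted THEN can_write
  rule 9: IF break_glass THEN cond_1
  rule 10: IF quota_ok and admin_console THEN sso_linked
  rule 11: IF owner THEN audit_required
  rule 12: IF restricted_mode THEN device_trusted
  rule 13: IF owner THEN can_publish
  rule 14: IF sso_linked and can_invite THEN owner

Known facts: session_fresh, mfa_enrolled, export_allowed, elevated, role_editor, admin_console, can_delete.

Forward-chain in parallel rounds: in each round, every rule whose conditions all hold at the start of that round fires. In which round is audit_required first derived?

7

[1] rule 2 [IF role_editor THEN can_invite]; rule 5 [IF mfa_enrolled THEN member_of_group]. ⇒ new: can_invite, member_of_group.
[2] rule 1 [IF member_of_group and session_fresh THEN restricted_mode]. ⇒ new: restricted_mode.
[3] rule 3 [IF restricted_mode and export_allowed THEN role_admin]; rule 12 [IF restricted_mode THEN device_trusted]. ⇒ new: role_admin, device_trusted.
[4] rule 4 [IF device_trusted THEN quota_ok]. ⇒ new: quota_ok.
[5] rule 7 [IF role_admin and quota_ok THEN can_read]; rule 10 [IF quota_ok and admin_console THEN sso_linked]. ⇒ new: can_read, sso_linked.
[6] rule 14 [IF sso_linked and can_invite THEN owner]. ⇒ new: owner.
[7] rule 11 [IF owner THEN audit_required]; rule 13 [IF owner THEN can_publish]. ⇒ new: audit_required, can_publish.
audit_required first appears in round 7.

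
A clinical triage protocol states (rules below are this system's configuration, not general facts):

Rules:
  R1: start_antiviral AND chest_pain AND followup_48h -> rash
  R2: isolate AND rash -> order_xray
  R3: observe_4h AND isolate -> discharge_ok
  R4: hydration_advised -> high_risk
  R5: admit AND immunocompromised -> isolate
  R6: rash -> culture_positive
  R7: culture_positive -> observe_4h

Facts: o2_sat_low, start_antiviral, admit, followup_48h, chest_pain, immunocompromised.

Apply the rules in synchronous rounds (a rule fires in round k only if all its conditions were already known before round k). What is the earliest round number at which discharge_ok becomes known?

4

[1] R1 [start_antiviral AND chest_pain AND followup_48h -> rash]; R5 [admit AND immunocompromised -> isolate]. ⇒ new: rash, isolate.
[2] R2 [isolate AND rash -> order_xray]; R6 [rash -> culture_positive]. ⇒ new: order_xray, culture_positive.
[3] R7 [culture_positive -> observe_4h]. ⇒ new: observe_4h.
[4] R3 [observe_4h AND isolate -> discharge_ok]. ⇒ new: discharge_ok.
discharge_ok first appears in round 4.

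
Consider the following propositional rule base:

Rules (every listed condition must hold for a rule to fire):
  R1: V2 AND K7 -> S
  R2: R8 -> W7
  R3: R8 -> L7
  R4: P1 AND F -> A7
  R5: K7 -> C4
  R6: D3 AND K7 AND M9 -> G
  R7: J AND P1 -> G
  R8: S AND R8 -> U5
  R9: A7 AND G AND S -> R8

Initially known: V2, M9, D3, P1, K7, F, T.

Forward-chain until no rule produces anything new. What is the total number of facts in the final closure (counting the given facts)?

Round 1: R1 [V2 AND K7 -> S]; R4 [P1 AND F -> A7]; R5 [K7 -> C4]; R6 [D3 AND K7 AND M9 -> G]. Adds S, A7, C4, G.
Round 2: R9 [A7 AND G AND S -> R8]. Adds R8.
Round 3: R2 [R8 -> W7]; R3 [R8 -> L7]; R8 [S AND R8 -> U5]. Adds W7, L7, U5.
Closure: {A7, C4, D3, F, G, K7, L7, M9, P1, R8, S, T, U5, V2, W7} — 15 facts.

15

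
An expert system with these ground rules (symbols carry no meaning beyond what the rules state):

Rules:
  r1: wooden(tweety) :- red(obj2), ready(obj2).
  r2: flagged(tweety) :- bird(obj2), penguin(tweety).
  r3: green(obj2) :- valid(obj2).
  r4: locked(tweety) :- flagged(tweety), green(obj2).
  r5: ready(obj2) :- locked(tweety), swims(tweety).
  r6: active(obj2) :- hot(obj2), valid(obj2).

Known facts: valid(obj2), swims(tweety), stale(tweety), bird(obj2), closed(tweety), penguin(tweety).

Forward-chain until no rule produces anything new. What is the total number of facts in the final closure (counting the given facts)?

Round 1: r2 [flagged(tweety) :- bird(obj2), penguin(tweety).]; r3 [green(obj2) :- valid(obj2).]. New: flagged(tweety), green(obj2).
Round 2: r4 [locked(tweety) :- flagged(tweety), green(obj2).]. New: locked(tweety).
Round 3: r5 [ready(obj2) :- locked(tweety), swims(tweety).]. New: ready(obj2).
Closure: {bird(obj2), closed(tweety), flagged(tweety), green(obj2), locked(tweety), penguin(tweety), ready(obj2), stale(tweety), swims(tweety), valid(obj2)} — 10 facts.

10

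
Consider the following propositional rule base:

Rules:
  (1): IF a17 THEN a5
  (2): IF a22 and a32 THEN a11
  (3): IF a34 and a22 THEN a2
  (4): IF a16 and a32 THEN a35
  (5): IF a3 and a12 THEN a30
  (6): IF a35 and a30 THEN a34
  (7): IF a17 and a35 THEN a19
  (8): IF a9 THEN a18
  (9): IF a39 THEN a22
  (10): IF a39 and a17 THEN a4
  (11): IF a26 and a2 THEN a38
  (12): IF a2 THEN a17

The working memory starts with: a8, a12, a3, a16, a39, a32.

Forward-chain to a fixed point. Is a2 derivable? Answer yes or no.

yes

[1] (4) [IF a16 and a32 THEN a35]; (5) [IF a3 and a12 THEN a30]; (9) [IF a39 THEN a22]. ⇒ new: a35, a30, a22.
[2] (2) [IF a22 and a32 THEN a11]; (6) [IF a35 and a30 THEN a34]. ⇒ new: a11, a34.
[3] (3) [IF a34 and a22 THEN a2]. ⇒ new: a2.
[4] (12) [IF a2 THEN a17]. ⇒ new: a17.
[5] (1) [IF a17 THEN a5]; (7) [IF a17 and a35 THEN a19]; (10) [IF a39 and a17 THEN a4]. ⇒ new: a5, a19, a4.
a2 appears in round 3, so it is derivable.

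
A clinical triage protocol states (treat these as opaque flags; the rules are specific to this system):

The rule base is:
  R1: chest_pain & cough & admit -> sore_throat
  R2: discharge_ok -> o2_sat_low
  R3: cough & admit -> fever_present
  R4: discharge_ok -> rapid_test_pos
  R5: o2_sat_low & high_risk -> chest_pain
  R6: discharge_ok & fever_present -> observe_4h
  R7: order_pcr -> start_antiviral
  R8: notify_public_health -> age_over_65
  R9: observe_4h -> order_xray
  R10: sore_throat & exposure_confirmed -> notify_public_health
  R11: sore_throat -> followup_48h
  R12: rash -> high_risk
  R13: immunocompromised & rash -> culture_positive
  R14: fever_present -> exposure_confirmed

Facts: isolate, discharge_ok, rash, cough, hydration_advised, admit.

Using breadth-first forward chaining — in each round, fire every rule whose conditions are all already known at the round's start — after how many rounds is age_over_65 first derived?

5

Round 1: R2 [discharge_ok -> o2_sat_low]; R3 [cough & admit -> fever_present]; R4 [discharge_ok -> rapid_test_pos]; R12 [rash -> high_risk]. New: o2_sat_low, fever_present, rapid_test_pos, high_risk.
Round 2: R5 [o2_sat_low & high_risk -> chest_pain]; R6 [discharge_ok & fever_present -> observe_4h]; R14 [fever_present -> exposure_confirmed]. New: chest_pain, observe_4h, exposure_confirmed.
Round 3: R1 [chest_pain & cough & admit -> sore_throat]; R9 [observe_4h -> order_xray]. New: sore_throat, order_xray.
Round 4: R10 [sore_throat & exposure_confirmed -> notify_public_health]; R11 [sore_throat -> followup_48h]. New: notify_public_health, followup_48h.
Round 5: R8 [notify_public_health -> age_over_65]. New: age_over_65.
age_over_65 first appears in round 5.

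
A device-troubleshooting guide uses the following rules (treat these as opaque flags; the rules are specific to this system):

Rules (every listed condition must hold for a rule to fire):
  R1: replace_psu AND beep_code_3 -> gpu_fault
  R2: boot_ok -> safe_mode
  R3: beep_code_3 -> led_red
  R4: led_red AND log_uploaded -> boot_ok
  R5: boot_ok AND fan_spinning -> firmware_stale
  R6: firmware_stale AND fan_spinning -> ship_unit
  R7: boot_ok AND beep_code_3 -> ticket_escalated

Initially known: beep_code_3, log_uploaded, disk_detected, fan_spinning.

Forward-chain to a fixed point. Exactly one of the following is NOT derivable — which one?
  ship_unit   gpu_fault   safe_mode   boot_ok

Round 1: R3 [beep_code_3 -> led_red]. Adds led_red.
Round 2: R4 [led_red AND log_uploaded -> boot_ok]. Adds boot_ok.
Round 3: R2 [boot_ok -> safe_mode]; R5 [boot_ok AND fan_spinning -> firmware_stale]; R7 [boot_ok AND beep_code_3 -> ticket_escalated]. Adds safe_mode, firmware_stale, ticket_escalated.
Round 4: R6 [firmware_stale AND fan_spinning -> ship_unit]. Adds ship_unit.
Derived: safe_mode (round 3), ship_unit (round 4), boot_ok (round 2). gpu_fault never appears in any round.

gpu_fault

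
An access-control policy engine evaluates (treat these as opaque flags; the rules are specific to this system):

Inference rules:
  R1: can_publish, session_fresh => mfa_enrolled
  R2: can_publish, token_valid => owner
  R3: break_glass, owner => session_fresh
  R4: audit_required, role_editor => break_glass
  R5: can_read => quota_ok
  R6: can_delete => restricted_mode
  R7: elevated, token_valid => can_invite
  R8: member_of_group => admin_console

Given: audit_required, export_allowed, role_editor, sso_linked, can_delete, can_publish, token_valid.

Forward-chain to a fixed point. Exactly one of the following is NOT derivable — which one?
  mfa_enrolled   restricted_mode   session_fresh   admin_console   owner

Round 1: R2 [can_publish, token_valid => owner]; R4 [audit_required, role_editor => break_glass]; R6 [can_delete => restricted_mode]. New: owner, break_glass, restricted_mode.
Round 2: R3 [break_glass, owner => session_fresh]. New: session_fresh.
Round 3: R1 [can_publish, session_fresh => mfa_enrolled]. New: mfa_enrolled.
Derived: owner (round 1), restricted_mode (round 1), session_fresh (round 2), mfa_enrolled (round 3). admin_console never appears in any round.

admin_console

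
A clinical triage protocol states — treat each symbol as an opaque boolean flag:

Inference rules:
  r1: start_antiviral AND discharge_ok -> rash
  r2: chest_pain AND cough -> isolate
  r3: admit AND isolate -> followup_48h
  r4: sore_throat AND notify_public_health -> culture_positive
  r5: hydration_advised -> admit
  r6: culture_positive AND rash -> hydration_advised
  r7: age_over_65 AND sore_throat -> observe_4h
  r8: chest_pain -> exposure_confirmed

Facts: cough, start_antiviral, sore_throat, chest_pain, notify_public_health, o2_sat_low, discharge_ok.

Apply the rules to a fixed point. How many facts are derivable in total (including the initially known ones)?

14

Round 1: r1 [start_antiviral AND discharge_ok -> rash]; r2 [chest_pain AND cough -> isolate]; r4 [sore_throat AND notify_public_health -> culture_positive]; r8 [chest_pain -> exposure_confirmed]. Adds rash, isolate, culture_positive, exposure_confirmed.
Round 2: r6 [culture_positive AND rash -> hydration_advised]. Adds hydration_advised.
Round 3: r5 [hydration_advised -> admit]. Adds admit.
Round 4: r3 [admit AND isolate -> followup_48h]. Adds followup_48h.
Closure: {admit, chest_pain, cough, culture_positive, discharge_ok, exposure_confirmed, followup_48h, hydration_advised, isolate, notify_public_health, o2_sat_low, rash, sore_throat, start_antiviral} — 14 facts.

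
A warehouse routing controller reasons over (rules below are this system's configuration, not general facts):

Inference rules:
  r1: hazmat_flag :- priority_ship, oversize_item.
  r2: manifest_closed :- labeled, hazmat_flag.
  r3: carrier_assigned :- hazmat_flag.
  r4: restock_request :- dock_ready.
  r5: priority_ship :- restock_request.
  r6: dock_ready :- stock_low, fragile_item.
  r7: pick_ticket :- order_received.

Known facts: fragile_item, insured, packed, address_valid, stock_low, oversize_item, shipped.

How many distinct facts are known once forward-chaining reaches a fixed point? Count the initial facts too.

12

Round 1: r6 [dock_ready :- stock_low, fragile_item.]. Adds dock_ready.
Round 2: r4 [restock_request :- dock_ready.]. Adds restock_request.
Round 3: r5 [priority_ship :- restock_request.]. Adds priority_ship.
Round 4: r1 [hazmat_flag :- priority_ship, oversize_item.]. Adds hazmat_flag.
Round 5: r3 [carrier_assigned :- hazmat_flag.]. Adds carrier_assigned.
Closure: {address_valid, carrier_assigned, dock_ready, fragile_item, hazmat_flag, insured, oversize_item, packed, priority_ship, restock_request, shipped, stock_low} — 12 facts.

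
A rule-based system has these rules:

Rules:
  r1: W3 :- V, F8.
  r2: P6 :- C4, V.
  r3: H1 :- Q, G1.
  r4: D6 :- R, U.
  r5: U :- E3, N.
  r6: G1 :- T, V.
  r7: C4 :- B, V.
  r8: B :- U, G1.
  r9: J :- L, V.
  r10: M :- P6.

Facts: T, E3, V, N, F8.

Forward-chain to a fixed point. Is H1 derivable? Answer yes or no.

no

Round 1 — r1, r5, r6, derive W3, U, G1.
Round 2 — r8, derive B.
Round 3 — r7, derive C4.
Round 4 — r2, derive P6.
Round 5 — r10, derive M.
Fixed point reached. H1 is concluded only by r3; r3 needs Q (never derived).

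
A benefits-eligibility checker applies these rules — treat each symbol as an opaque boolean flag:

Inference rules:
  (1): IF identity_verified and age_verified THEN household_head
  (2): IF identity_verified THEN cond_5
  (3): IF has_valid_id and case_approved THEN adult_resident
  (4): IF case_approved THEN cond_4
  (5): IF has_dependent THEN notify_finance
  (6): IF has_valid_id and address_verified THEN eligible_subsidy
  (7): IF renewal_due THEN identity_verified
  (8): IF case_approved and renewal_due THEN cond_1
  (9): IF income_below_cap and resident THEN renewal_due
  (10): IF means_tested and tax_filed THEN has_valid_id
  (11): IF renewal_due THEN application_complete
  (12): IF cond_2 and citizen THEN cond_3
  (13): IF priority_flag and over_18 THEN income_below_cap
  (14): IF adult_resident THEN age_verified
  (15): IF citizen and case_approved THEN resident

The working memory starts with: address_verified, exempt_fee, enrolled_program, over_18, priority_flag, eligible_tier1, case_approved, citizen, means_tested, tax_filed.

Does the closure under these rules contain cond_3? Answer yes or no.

no

Round 1 fires (4), (10), (13), (15), giving cond_4, has_valid_id, income_below_cap, resident.
Round 2 fires (3), (6), (9), giving adult_resident, eligible_subsidy, renewal_due.
Round 3 fires (7), (8), (11), (14), giving identity_verified, cond_1, application_complete, age_verified.
Round 4 fires (1), (2), giving household_head, cond_5.
Fixed point reached. cond_3 is concluded only by (12); (12) needs cond_2 (never derived).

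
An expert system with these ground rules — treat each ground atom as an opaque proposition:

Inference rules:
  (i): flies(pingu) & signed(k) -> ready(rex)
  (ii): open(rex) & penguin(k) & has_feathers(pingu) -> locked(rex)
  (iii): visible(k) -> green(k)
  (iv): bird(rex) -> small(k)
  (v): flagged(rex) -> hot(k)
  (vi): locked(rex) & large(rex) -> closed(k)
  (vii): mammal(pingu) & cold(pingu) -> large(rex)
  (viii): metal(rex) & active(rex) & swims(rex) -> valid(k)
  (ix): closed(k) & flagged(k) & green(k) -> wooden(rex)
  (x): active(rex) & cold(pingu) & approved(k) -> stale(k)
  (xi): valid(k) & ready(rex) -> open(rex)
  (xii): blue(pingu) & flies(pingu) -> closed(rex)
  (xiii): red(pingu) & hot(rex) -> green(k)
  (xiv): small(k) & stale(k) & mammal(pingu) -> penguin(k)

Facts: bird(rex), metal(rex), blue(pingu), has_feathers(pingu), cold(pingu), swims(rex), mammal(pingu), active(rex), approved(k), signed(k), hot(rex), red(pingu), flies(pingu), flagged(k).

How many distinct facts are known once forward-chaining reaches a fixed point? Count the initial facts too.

[1] (i) [flies(pingu) & signed(k) -> ready(rex)]; (iv) [bird(rex) -> small(k)]; (vii) [mammal(pingu) & cold(pingu) -> large(rex)]; (viii) [metal(rex) & active(rex) & swims(rex) -> valid(k)]; (x) [active(rex) & cold(pingu) & approved(k) -> stale(k)]; (xii) [blue(pingu) & flies(pingu) -> closed(rex)]; (xiii) [red(pingu) & hot(rex) -> green(k)]. ⇒ new: ready(rex), small(k), large(rex), valid(k), stale(k), closed(rex), green(k).
[2] (xi) [valid(k) & ready(rex) -> open(rex)]; (xiv) [small(k) & stale(k) & mammal(pingu) -> penguin(k)]. ⇒ new: open(rex), penguin(k).
[3] (ii) [open(rex) & penguin(k) & has_feathers(pingu) -> locked(rex)]. ⇒ new: locked(rex).
[4] (vi) [locked(rex) & large(rex) -> closed(k)]. ⇒ new: closed(k).
[5] (ix) [closed(k) & flagged(k) & green(k) -> wooden(rex)]. ⇒ new: wooden(rex).
Closure: {active(rex), approved(k), bird(rex), blue(pingu), closed(k), closed(rex), cold(pingu), flagged(k), flies(pingu), green(k), has_feathers(pingu), hot(rex), large(rex), locked(rex), mammal(pingu), metal(rex), open(rex), penguin(k), ready(rex), red(pingu), signed(k), small(k), stale(k), swims(rex), valid(k), wooden(rex)} — 26 facts.

26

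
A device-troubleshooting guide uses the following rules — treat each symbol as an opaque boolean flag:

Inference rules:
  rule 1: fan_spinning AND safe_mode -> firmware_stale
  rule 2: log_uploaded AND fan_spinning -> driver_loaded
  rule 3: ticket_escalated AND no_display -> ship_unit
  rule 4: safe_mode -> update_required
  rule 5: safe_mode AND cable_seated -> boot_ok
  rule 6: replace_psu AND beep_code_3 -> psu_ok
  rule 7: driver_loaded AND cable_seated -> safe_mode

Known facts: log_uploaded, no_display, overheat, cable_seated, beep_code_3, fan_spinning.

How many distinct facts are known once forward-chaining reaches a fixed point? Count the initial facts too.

11

Round 1: rule 2 [log_uploaded AND fan_spinning -> driver_loaded]. New: driver_loaded.
Round 2: rule 7 [driver_loaded AND cable_seated -> safe_mode]. New: safe_mode.
Round 3: rule 1 [fan_spinning AND safe_mode -> firmware_stale]; rule 4 [safe_mode -> update_required]; rule 5 [safe_mode AND cable_seated -> boot_ok]. New: firmware_stale, update_required, boot_ok.
Closure: {beep_code_3, boot_ok, cable_seated, driver_loaded, fan_spinning, firmware_stale, log_uploaded, no_display, overheat, safe_mode, update_required} — 11 facts.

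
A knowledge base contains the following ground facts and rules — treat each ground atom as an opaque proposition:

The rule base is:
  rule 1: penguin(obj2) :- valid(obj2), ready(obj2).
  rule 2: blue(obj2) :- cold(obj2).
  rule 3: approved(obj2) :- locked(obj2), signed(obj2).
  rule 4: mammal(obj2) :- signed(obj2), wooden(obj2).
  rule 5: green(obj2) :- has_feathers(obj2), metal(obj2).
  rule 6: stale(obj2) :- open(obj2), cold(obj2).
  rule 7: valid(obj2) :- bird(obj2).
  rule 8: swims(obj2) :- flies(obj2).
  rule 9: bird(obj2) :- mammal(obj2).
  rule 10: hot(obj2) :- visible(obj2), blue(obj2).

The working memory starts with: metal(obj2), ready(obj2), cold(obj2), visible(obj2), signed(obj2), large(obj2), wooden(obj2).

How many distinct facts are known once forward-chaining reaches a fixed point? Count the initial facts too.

13

Round 1: rule 2 [blue(obj2) :- cold(obj2).]; rule 4 [mammal(obj2) :- signed(obj2), wooden(obj2).]. New: blue(obj2), mammal(obj2).
Round 2: rule 9 [bird(obj2) :- mammal(obj2).]; rule 10 [hot(obj2) :- visible(obj2), blue(obj2).]. New: bird(obj2), hot(obj2).
Round 3: rule 7 [valid(obj2) :- bird(obj2).]. New: valid(obj2).
Round 4: rule 1 [penguin(obj2) :- valid(obj2), ready(obj2).]. New: penguin(obj2).
Closure: {bird(obj2), blue(obj2), cold(obj2), hot(obj2), large(obj2), mammal(obj2), metal(obj2), penguin(obj2), ready(obj2), signed(obj2), valid(obj2), visible(obj2), wooden(obj2)} — 13 facts.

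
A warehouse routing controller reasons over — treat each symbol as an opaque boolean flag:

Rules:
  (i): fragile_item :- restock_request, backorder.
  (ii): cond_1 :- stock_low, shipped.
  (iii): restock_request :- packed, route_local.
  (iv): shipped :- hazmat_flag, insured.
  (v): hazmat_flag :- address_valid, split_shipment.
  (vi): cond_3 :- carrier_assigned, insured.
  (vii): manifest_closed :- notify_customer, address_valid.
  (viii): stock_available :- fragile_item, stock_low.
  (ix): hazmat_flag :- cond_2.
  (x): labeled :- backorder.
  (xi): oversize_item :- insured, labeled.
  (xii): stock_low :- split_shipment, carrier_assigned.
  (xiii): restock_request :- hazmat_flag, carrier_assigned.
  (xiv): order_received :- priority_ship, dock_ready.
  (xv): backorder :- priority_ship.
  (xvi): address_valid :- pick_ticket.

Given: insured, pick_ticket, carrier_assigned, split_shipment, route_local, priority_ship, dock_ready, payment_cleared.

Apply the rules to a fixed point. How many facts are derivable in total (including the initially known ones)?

Round 1: (vi) [cond_3 :- carrier_assigned, insured.]; (xii) [stock_low :- split_shipment, carrier_assigned.]; (xiv) [order_received :- priority_ship, dock_ready.]; (xv) [backorder :- priority_ship.]; (xvi) [address_valid :- pick_ticket.]. New: cond_3, stock_low, order_received, backorder, address_valid.
Round 2: (v) [hazmat_flag :- address_valid, split_shipment.]; (x) [labeled :- backorder.]. New: hazmat_flag, labeled.
Round 3: (iv) [shipped :- hazmat_flag, insured.]; (xi) [oversize_item :- insured, labeled.]; (xiii) [restock_request :- hazmat_flag, carrier_assigned.]. New: shipped, oversize_item, restock_request.
Round 4: (i) [fragile_item :- restock_request, backorder.]; (ii) [cond_1 :- stock_low, shipped.]. New: fragile_item, cond_1.
Round 5: (viii) [stock_available :- fragile_item, stock_low.]. New: stock_available.
Closure: {address_valid, backorder, carrier_assigned, cond_1, cond_3, dock_ready, fragile_item, hazmat_flag, insured, labeled, order_received, oversize_item, payment_cleared, pick_ticket, priority_ship, restock_request, route_local, shipped, split_shipment, stock_available, stock_low} — 21 facts.

21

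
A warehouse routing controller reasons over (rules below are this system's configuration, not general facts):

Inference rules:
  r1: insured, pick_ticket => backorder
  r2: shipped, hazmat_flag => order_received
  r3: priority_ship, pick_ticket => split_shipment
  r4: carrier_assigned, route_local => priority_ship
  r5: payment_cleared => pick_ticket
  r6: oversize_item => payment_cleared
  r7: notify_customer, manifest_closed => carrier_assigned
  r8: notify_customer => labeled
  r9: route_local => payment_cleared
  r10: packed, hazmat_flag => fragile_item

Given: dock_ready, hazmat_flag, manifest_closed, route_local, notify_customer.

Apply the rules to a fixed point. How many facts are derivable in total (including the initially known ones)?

11

Round 1: r7 [notify_customer, manifest_closed => carrier_assigned]; r8 [notify_customer => labeled]; r9 [route_local => payment_cleared]. New: carrier_assigned, labeled, payment_cleared.
Round 2: r4 [carrier_assigned, route_local => priority_ship]; r5 [payment_cleared => pick_ticket]. New: priority_ship, pick_ticket.
Round 3: r3 [priority_ship, pick_ticket => split_shipment]. New: split_shipment.
Closure: {carrier_assigned, dock_ready, hazmat_flag, labeled, manifest_closed, notify_customer, payment_cleared, pick_ticket, priority_ship, route_local, split_shipment} — 11 facts.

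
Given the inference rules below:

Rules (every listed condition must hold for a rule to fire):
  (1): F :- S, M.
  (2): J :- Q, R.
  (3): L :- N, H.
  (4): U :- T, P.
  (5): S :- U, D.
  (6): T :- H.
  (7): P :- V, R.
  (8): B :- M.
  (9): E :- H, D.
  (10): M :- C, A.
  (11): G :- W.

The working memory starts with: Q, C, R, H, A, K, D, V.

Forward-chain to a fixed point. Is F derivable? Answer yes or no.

[1] (2) [J :- Q, R.]; (6) [T :- H.]; (7) [P :- V, R.]; (9) [E :- H, D.]; (10) [M :- C, A.]. ⇒ new: J, T, P, E, M.
[2] (4) [U :- T, P.]; (8) [B :- M.]. ⇒ new: U, B.
[3] (5) [S :- U, D.]. ⇒ new: S.
[4] (1) [F :- S, M.]. ⇒ new: F.
F appears in round 4, so it is derivable.

yes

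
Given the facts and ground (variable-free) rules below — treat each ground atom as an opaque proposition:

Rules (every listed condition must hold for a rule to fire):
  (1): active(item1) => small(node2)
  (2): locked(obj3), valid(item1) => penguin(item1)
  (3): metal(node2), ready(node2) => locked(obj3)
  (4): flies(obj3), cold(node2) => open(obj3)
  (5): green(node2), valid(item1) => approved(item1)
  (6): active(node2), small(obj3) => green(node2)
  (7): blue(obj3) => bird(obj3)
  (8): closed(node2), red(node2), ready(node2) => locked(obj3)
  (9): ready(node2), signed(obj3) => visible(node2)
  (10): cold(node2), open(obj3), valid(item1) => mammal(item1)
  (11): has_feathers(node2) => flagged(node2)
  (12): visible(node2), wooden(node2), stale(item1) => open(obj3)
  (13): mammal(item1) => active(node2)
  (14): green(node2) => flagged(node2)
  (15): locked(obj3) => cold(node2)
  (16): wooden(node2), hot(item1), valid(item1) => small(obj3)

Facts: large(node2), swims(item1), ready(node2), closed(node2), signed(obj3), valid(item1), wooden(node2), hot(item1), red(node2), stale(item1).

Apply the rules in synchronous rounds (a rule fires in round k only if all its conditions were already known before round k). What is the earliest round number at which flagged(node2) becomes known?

6

Round 1: (8) [closed(node2), red(node2), ready(node2) => locked(obj3)]; (9) [ready(node2), signed(obj3) => visible(node2)]; (16) [wooden(node2), hot(item1), valid(item1) => small(obj3)]. Adds locked(obj3), visible(node2), small(obj3).
Round 2: (2) [locked(obj3), valid(item1) => penguin(item1)]; (12) [visible(node2), wooden(node2), stale(item1) => open(obj3)]; (15) [locked(obj3) => cold(node2)]. Adds penguin(item1), open(obj3), cold(node2).
Round 3: (10) [cold(node2), open(obj3), valid(item1) => mammal(item1)]. Adds mammal(item1).
Round 4: (13) [mammal(item1) => active(node2)]. Adds active(node2).
Round 5: (6) [active(node2), small(obj3) => green(node2)]. Adds green(node2).
Round 6: (5) [green(node2), valid(item1) => approved(item1)]; (14) [green(node2) => flagged(node2)]. Adds approved(item1), flagged(node2).
flagged(node2) first appears in round 6.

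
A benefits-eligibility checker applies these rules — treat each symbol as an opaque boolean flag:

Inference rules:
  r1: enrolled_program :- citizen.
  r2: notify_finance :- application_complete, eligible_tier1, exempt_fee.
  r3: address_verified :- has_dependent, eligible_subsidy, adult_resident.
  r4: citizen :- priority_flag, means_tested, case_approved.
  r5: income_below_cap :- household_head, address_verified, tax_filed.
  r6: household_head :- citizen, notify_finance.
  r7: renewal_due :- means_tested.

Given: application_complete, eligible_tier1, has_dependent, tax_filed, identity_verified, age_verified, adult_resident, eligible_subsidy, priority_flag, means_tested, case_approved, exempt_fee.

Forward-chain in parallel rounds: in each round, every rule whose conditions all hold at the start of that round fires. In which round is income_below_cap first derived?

Round 1 — r2, r3, r4, r7, derive notify_finance, address_verified, citizen, renewal_due.
Round 2 — r1, r6, derive enrolled_program, household_head.
Round 3 — r5, derive income_below_cap.
income_below_cap first appears in round 3.

3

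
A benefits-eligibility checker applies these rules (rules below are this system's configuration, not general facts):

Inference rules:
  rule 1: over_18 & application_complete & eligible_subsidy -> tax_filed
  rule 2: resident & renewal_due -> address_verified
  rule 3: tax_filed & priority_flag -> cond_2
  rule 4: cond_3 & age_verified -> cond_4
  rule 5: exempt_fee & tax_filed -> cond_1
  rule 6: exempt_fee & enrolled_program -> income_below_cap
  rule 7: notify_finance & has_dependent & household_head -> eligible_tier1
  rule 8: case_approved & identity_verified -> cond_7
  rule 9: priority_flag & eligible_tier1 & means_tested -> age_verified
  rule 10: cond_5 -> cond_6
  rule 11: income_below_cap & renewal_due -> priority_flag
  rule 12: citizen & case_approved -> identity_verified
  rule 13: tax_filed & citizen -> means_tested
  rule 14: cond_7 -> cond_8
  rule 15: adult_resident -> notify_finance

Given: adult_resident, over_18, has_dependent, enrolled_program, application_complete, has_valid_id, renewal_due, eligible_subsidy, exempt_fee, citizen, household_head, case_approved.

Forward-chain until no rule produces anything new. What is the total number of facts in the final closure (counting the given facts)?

24

Round 1: rule 1 [over_18 & application_complete & eligible_subsidy -> tax_filed]; rule 6 [exempt_fee & enrolled_program -> income_below_cap]; rule 12 [citizen & case_approved -> identity_verified]; rule 15 [adult_resident -> notify_finance]. Adds tax_filed, income_below_cap, identity_verified, notify_finance.
Round 2: rule 5 [exempt_fee & tax_filed -> cond_1]; rule 7 [notify_finance & has_dependent & household_head -> eligible_tier1]; rule 8 [case_approved & identity_verified -> cond_7]; rule 11 [income_below_cap & renewal_due -> priority_flag]; rule 13 [tax_filed & citizen -> means_tested]. Adds cond_1, eligible_tier1, cond_7, priority_flag, means_tested.
Round 3: rule 3 [tax_filed & priority_flag -> cond_2]; rule 9 [priority_flag & eligible_tier1 & means_tested -> age_verified]; rule 14 [cond_7 -> cond_8]. Adds cond_2, age_verified, cond_8.
Closure: {adult_resident, age_verified, application_complete, case_approved, citizen, cond_1, cond_2, cond_7, cond_8, eligible_subsidy, eligible_tier1, enrolled_program, exempt_fee, has_dependent, has_valid_id, household_head, identity_verified, income_below_cap, means_tested, notify_finance, over_18, priority_flag, renewal_due, tax_filed} — 24 facts.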